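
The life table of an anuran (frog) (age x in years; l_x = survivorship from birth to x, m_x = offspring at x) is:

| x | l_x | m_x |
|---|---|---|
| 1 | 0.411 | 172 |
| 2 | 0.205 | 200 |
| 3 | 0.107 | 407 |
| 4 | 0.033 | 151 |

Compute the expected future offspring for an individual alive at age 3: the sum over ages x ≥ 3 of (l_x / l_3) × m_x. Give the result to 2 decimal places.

l_3 = 0.107. Conditional survival from age 3 to x is l_x / l_3.
  x=3: (0.107/0.107) × 407 = 407.0000
  x=4: (0.033/0.107) × 151 = 46.5701
Sum = 407.0000 + 46.5701 = 453.5701

453.57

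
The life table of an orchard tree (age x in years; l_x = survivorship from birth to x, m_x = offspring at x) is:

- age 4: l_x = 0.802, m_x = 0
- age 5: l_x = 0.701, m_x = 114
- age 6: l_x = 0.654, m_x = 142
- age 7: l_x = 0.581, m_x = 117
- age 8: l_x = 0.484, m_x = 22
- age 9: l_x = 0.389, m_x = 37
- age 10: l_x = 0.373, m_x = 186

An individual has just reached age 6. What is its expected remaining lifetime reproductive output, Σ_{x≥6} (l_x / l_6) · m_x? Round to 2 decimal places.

l_6 = 0.654. Conditional survival from age 6 to x is l_x / l_6.
  x=6: (0.654/0.654) × 142 = 142.0000
  x=7: (0.581/0.654) × 117 = 103.9404
  x=8: (0.484/0.654) × 22 = 16.2813
  x=9: (0.389/0.654) × 37 = 22.0076
  x=10: (0.373/0.654) × 186 = 106.0826
Sum = 142.0000 + 103.9404 + 16.2813 + 22.0076 + 106.0826 = 390.3119

390.31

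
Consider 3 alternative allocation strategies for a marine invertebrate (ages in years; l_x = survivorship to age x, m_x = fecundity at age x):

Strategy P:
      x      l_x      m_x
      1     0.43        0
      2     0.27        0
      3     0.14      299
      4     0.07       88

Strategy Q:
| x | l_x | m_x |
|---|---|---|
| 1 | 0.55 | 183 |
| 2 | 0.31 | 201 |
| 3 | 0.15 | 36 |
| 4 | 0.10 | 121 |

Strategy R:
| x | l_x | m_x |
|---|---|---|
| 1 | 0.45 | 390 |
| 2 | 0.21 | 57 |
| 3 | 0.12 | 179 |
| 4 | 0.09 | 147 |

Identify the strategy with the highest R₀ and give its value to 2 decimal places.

222.18

Strategy P: R₀ = 0.43×0 + 0.27×0 + 0.14×299 + 0.07×88 = 48.0200
Strategy Q: R₀ = 0.55×183 + 0.31×201 + 0.15×36 + 0.10×121 = 180.4600
Strategy R: R₀ = 0.45×390 + 0.21×57 + 0.12×179 + 0.09×147 = 222.1800
Highest R₀: strategy R with 222.1800.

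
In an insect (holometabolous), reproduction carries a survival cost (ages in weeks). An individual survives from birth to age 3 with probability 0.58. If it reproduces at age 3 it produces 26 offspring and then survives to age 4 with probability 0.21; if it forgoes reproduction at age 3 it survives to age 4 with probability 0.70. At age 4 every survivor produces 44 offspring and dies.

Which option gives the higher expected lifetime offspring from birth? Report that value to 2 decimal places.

breed at age 3: R₀ = 0.58 × (26 + 0.21 × 44) = 0.58 × 35.2400 = 20.4392
delay to age 4: R₀ = 0.58 × (0.70 × 44) = 0.58 × 30.8000 = 17.8640
Higher: breed at age 3 (20.4392).

20.44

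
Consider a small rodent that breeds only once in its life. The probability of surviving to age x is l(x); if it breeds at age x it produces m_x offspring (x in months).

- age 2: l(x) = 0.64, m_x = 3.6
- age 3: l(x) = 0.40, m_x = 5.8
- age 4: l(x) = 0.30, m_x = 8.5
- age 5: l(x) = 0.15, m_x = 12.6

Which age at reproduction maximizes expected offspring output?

4

Expected offspring if breeding at age x = l(x) × m_x:
  age 2: 0.64 × 3.6 = 2.304
  age 3: 0.40 × 5.8 = 2.320
  age 4: 0.30 × 8.5 = 2.550
  age 5: 0.15 × 12.6 = 1.890
Maximum at age 4 (2.550).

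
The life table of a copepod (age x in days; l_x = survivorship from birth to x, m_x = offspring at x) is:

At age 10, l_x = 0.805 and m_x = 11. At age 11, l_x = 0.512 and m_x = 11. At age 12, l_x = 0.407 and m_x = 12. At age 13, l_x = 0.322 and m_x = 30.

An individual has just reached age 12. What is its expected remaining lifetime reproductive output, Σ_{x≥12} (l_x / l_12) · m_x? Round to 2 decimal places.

35.73

l_12 = 0.407. Conditional survival from age 12 to x is l_x / l_12.
  x=12: (0.407/0.407) × 12 = 12.0000
  x=13: (0.322/0.407) × 30 = 23.7346
Sum = 12.0000 + 23.7346 = 35.7346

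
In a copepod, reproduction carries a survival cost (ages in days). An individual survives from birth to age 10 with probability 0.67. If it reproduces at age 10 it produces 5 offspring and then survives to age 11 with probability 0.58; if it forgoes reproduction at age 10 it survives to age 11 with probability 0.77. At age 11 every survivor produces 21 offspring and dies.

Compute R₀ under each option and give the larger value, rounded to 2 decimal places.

11.51

breed at age 10: R₀ = 0.67 × (5 + 0.58 × 21) = 0.67 × 17.1800 = 11.5106
delay to age 11: R₀ = 0.67 × (0.77 × 21) = 0.67 × 16.1700 = 10.8339
Higher: breed at age 10 (11.5106).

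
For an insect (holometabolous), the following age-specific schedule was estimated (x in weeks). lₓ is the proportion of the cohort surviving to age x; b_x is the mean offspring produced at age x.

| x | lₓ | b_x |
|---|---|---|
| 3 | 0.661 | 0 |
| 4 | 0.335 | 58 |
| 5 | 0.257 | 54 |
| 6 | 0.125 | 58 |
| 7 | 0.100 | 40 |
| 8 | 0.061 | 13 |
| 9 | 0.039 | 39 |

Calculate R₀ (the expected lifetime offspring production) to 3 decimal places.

R₀ = Σ lₓ b_x:
  age 3: 0.661 × 0 = 0.0000
  age 4: 0.335 × 58 = 19.4300
  age 5: 0.257 × 54 = 13.8780
  age 6: 0.125 × 58 = 7.2500
  age 7: 0.100 × 40 = 4.0000
  age 8: 0.061 × 13 = 0.7930
  age 9: 0.039 × 39 = 1.5210
R₀ = 0.0000 + 19.4300 + 13.8780 + 7.2500 + 4.0000 + 0.7930 + 1.5210 = 46.8720

46.872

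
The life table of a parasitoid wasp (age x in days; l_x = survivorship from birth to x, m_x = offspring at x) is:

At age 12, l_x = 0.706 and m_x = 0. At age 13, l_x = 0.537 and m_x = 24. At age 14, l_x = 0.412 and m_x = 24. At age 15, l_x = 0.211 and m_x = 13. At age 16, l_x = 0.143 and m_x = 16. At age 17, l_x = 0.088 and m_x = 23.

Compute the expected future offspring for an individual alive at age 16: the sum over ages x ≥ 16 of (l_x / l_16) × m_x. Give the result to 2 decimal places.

30.15

l_16 = 0.143. Conditional survival from age 16 to x is l_x / l_16.
  x=16: (0.143/0.143) × 16 = 16.0000
  x=17: (0.088/0.143) × 23 = 14.1538
Sum = 16.0000 + 14.1538 = 30.1538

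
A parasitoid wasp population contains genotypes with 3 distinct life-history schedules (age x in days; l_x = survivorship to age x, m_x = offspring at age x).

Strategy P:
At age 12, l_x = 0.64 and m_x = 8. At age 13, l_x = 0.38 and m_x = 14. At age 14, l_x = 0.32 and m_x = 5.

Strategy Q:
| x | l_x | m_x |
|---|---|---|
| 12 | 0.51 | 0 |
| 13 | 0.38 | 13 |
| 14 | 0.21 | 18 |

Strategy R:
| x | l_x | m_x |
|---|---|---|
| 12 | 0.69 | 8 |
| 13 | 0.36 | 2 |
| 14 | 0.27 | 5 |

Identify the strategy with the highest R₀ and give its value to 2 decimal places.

12.04

Strategy P: R₀ = 0.64×8 + 0.38×14 + 0.32×5 = 12.0400
Strategy Q: R₀ = 0.51×0 + 0.38×13 + 0.21×18 = 8.7200
Strategy R: R₀ = 0.69×8 + 0.36×2 + 0.27×5 = 7.5900
Highest R₀: strategy P with 12.0400.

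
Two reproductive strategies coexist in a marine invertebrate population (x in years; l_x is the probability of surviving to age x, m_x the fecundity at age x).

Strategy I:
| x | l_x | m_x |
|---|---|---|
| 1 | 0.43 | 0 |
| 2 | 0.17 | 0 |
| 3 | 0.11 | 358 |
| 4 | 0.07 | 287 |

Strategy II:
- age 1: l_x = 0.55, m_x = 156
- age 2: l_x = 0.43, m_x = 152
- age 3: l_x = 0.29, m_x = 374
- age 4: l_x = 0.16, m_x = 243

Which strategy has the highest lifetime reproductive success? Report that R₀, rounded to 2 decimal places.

298.50

Strategy I: R₀ = 0.43×0 + 0.17×0 + 0.11×358 + 0.07×287 = 59.4700
Strategy II: R₀ = 0.55×156 + 0.43×152 + 0.29×374 + 0.16×243 = 298.5000
Highest R₀: strategy II with 298.5000.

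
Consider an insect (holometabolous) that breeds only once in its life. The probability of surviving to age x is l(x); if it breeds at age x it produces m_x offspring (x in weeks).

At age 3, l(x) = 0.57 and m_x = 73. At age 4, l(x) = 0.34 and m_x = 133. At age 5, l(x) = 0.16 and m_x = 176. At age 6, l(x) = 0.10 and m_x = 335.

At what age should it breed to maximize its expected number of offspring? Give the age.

Expected offspring if breeding at age x = l(x) × m_x:
  age 3: 0.57 × 73 = 41.610
  age 4: 0.34 × 133 = 45.220
  age 5: 0.16 × 176 = 28.160
  age 6: 0.10 × 335 = 33.500
Maximum at age 4 (45.220).

4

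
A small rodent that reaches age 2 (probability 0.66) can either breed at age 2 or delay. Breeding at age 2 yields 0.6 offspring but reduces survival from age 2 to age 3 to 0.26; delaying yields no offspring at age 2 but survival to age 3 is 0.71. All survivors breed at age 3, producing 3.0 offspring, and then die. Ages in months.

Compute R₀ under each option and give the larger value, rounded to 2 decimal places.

1.41

breed at age 2: R₀ = 0.66 × (0.6 + 0.26 × 3.0) = 0.66 × 1.3800 = 0.9108
delay to age 3: R₀ = 0.66 × (0.71 × 3.0) = 0.66 × 2.1300 = 1.4058
Higher: delay to age 3 (1.4058).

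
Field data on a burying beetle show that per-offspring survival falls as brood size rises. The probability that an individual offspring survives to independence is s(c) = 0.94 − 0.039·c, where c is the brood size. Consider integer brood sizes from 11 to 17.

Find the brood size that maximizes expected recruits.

12

Expected recruits = c × s(c):
  c=11: 11 × 0.511 = 5.621
  c=12: 12 × 0.472 = 5.664
  c=13: 13 × 0.433 = 5.629
  c=14: 14 × 0.394 = 5.516
  c=15: 15 × 0.355 = 5.325
  c=16: 16 × 0.316 = 5.056
  c=17: 17 × 0.277 = 4.709
Maximum at c = 12 (5.664 recruits).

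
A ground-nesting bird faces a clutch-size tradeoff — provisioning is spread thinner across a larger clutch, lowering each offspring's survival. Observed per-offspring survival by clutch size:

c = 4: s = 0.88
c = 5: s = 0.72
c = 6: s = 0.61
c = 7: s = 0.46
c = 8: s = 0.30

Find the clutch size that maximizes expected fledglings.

6

Expected fledglings = c × s(c):
  c=4: 4 × 0.88 = 3.520
  c=5: 5 × 0.72 = 3.600
  c=6: 6 × 0.61 = 3.660
  c=7: 7 × 0.46 = 3.220
  c=8: 8 × 0.30 = 2.400
Maximum at c = 6 (3.660 fledglings).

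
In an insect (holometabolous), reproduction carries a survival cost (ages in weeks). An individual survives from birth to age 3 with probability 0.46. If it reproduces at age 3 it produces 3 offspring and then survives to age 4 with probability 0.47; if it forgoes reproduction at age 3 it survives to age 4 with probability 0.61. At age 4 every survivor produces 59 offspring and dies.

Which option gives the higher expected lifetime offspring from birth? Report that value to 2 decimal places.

16.56

breed at age 3: R₀ = 0.46 × (3 + 0.47 × 59) = 0.46 × 30.7300 = 14.1358
delay to age 4: R₀ = 0.46 × (0.61 × 59) = 0.46 × 35.9900 = 16.5554
Higher: delay to age 4 (16.5554).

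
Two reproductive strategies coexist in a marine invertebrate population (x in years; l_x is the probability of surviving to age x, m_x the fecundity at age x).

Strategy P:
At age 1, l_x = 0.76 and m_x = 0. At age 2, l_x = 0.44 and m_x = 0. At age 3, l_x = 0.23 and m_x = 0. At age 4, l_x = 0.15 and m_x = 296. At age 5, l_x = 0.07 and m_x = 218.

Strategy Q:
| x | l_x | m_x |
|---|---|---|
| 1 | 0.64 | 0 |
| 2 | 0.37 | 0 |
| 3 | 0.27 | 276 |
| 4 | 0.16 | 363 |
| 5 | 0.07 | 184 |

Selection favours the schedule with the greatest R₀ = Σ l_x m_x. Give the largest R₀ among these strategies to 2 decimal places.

145.48

Strategy P: R₀ = 0.76×0 + 0.44×0 + 0.23×0 + 0.15×296 + 0.07×218 = 59.6600
Strategy Q: R₀ = 0.64×0 + 0.37×0 + 0.27×276 + 0.16×363 + 0.07×184 = 145.4800
Highest R₀: strategy Q with 145.4800.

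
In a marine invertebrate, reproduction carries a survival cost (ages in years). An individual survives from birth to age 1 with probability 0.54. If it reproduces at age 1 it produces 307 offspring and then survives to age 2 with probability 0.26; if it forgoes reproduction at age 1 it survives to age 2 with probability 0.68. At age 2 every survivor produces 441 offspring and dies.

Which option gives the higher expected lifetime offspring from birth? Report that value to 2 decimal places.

227.70

breed at age 1: R₀ = 0.54 × (307 + 0.26 × 441) = 0.54 × 421.6600 = 227.6964
delay to age 2: R₀ = 0.54 × (0.68 × 441) = 0.54 × 299.8800 = 161.9352
Higher: breed at age 1 (227.6964).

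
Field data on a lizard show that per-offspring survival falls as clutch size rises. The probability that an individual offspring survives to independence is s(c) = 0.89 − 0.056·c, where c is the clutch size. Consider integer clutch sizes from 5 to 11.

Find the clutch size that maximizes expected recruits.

Expected recruits = c × s(c):
  c=5: 5 × 0.610 = 3.050
  c=6: 6 × 0.554 = 3.324
  c=7: 7 × 0.498 = 3.486
  c=8: 8 × 0.442 = 3.536
  c=9: 9 × 0.386 = 3.474
  c=10: 10 × 0.330 = 3.300
  c=11: 11 × 0.274 = 3.014
Maximum at c = 8 (3.536 recruits).

8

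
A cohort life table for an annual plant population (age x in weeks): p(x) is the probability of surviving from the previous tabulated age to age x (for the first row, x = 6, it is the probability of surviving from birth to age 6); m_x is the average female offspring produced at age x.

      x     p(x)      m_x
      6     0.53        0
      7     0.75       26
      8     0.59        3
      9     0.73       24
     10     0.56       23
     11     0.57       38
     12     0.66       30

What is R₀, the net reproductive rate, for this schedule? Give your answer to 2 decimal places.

20.51

Survivorship from birth: l_x = p_6·p_7·…·p_x.
  l_6 = 0.53000
  l_7 = 0.39750
  l_8 = 0.23453
  l_9 = 0.17120
  l_10 = 0.09587
  l_11 = 0.05465
  l_12 = 0.03607
R₀ = Σ l_x m_x:
  age 6: 0.53000 × 0 = 0.0000
  age 7: 0.39750 × 26 = 10.3350
  age 8: 0.23453 × 3 = 0.7036
  age 9: 0.17120 × 24 = 4.1088
  age 10: 0.09587 × 23 = 2.2050
  age 11: 0.05465 × 38 = 2.0767
  age 12: 0.03607 × 30 = 1.0821
R₀ = 0.0000 + 10.3350 + 0.7036 + 4.1088 + 2.2050 + 2.0767 + 1.0821 = 20.5112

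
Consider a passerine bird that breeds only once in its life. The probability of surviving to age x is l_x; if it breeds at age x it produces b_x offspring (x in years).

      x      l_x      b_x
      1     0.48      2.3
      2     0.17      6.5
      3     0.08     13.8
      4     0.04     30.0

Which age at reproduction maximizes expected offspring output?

4

Expected offspring if breeding at age x = l_x × b_x:
  age 1: 0.48 × 2.3 = 1.104
  age 2: 0.17 × 6.5 = 1.105
  age 3: 0.08 × 13.8 = 1.104
  age 4: 0.04 × 30.0 = 1.200
Maximum at age 4 (1.200).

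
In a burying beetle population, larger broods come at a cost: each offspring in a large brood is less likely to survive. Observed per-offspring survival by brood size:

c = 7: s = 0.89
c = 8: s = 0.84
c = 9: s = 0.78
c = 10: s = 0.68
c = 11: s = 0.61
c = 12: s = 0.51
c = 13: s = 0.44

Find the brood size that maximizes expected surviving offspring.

9

Expected surviving offspring = c × s(c):
  c=7: 7 × 0.89 = 6.230
  c=8: 8 × 0.84 = 6.720
  c=9: 9 × 0.78 = 7.020
  c=10: 10 × 0.68 = 6.800
  c=11: 11 × 0.61 = 6.710
  c=12: 12 × 0.51 = 6.120
  c=13: 13 × 0.44 = 5.720
Maximum at c = 9 (7.020 surviving offspring).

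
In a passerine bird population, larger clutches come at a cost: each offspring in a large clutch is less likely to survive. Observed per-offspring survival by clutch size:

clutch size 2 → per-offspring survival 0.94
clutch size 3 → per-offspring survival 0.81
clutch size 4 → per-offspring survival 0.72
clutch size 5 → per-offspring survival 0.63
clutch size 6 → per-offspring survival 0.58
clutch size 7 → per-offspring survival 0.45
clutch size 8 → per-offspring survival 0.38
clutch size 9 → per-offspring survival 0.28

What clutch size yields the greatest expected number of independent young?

6

Expected independent young = c × s(c):
  c=2: 2 × 0.94 = 1.880
  c=3: 3 × 0.81 = 2.430
  c=4: 4 × 0.72 = 2.880
  c=5: 5 × 0.63 = 3.150
  c=6: 6 × 0.58 = 3.480
  c=7: 7 × 0.45 = 3.150
  c=8: 8 × 0.38 = 3.040
  c=9: 9 × 0.28 = 2.520
Maximum at c = 6 (3.480 independent young).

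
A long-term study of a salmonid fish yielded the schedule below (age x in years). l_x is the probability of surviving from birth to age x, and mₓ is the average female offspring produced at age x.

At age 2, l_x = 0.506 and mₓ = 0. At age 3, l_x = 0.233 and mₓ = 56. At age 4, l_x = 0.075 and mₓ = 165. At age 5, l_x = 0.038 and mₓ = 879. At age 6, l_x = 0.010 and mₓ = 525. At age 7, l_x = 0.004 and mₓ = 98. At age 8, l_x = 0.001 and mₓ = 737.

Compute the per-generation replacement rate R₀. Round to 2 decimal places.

65.20

R₀ = Σ l_x mₓ:
  age 2: 0.506 × 0 = 0.0000
  age 3: 0.233 × 56 = 13.0480
  age 4: 0.075 × 165 = 12.3750
  age 5: 0.038 × 879 = 33.4020
  age 6: 0.010 × 525 = 5.2500
  age 7: 0.004 × 98 = 0.3920
  age 8: 0.001 × 737 = 0.7370
R₀ = 0.0000 + 13.0480 + 12.3750 + 33.4020 + 5.2500 + 0.3920 + 0.7370 = 65.2040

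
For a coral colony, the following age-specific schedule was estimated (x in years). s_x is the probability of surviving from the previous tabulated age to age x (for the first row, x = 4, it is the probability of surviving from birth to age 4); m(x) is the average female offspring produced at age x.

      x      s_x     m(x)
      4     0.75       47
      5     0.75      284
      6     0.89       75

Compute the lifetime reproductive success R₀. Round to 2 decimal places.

Survivorship from birth: l_x = s_4·s_5·…·s_x.
  l_4 = 0.75000
  l_5 = 0.56250
  l_6 = 0.50062
R₀ = Σ l_x m(x):
  age 4: 0.75000 × 47 = 35.2500
  age 5: 0.56250 × 284 = 159.7500
  age 6: 0.50062 × 75 = 37.5465
R₀ = 35.2500 + 159.7500 + 37.5465 = 232.5465

232.55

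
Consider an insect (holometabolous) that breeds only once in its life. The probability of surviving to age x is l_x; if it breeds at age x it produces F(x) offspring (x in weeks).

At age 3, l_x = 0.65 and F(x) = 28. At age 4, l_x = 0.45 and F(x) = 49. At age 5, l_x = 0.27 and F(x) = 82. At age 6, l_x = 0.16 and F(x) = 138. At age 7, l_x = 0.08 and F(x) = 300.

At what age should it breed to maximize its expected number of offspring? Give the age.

Expected offspring if breeding at age x = l_x × F(x):
  age 3: 0.65 × 28 = 18.200
  age 4: 0.45 × 49 = 22.050
  age 5: 0.27 × 82 = 22.140
  age 6: 0.16 × 138 = 22.080
  age 7: 0.08 × 300 = 24.000
Maximum at age 7 (24.000).

7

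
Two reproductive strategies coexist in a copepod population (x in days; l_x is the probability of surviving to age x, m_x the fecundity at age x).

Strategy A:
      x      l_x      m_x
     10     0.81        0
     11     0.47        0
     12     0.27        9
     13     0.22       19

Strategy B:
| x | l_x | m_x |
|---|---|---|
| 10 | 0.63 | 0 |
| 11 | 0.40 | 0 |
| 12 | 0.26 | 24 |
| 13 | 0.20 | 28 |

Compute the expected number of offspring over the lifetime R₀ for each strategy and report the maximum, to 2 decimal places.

11.84

Strategy A: R₀ = 0.81×0 + 0.47×0 + 0.27×9 + 0.22×19 = 6.6100
Strategy B: R₀ = 0.63×0 + 0.40×0 + 0.26×24 + 0.20×28 = 11.8400
Highest R₀: strategy B with 11.8400.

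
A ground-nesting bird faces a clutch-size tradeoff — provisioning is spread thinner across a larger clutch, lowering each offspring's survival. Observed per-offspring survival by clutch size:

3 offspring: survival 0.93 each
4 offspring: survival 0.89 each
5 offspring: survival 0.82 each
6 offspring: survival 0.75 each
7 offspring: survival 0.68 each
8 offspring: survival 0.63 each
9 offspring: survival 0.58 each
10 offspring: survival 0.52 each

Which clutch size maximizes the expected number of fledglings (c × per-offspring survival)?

Expected fledglings = c × s(c):
  c=3: 3 × 0.93 = 2.790
  c=4: 4 × 0.89 = 3.560
  c=5: 5 × 0.82 = 4.100
  c=6: 6 × 0.75 = 4.500
  c=7: 7 × 0.68 = 4.760
  c=8: 8 × 0.63 = 5.040
  c=9: 9 × 0.58 = 5.220
  c=10: 10 × 0.52 = 5.200
Maximum at c = 9 (5.220 fledglings).

9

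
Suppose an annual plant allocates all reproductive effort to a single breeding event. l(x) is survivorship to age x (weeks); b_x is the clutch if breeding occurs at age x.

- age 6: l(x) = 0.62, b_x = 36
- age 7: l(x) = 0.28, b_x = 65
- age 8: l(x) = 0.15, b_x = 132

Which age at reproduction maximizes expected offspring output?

Expected offspring if breeding at age x = l(x) × b_x:
  age 6: 0.62 × 36 = 22.320
  age 7: 0.28 × 65 = 18.200
  age 8: 0.15 × 132 = 19.800
Maximum at age 6 (22.320).

6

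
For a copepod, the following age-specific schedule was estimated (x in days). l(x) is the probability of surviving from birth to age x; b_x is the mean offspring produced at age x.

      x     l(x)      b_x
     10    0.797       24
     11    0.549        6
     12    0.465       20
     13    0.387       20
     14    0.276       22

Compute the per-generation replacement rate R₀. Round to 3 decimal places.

45.534

R₀ = Σ l(x) b_x:
  age 10: 0.797 × 24 = 19.1280
  age 11: 0.549 × 6 = 3.2940
  age 12: 0.465 × 20 = 9.3000
  age 13: 0.387 × 20 = 7.7400
  age 14: 0.276 × 22 = 6.0720
R₀ = 19.1280 + 3.2940 + 9.3000 + 7.7400 + 6.0720 = 45.5340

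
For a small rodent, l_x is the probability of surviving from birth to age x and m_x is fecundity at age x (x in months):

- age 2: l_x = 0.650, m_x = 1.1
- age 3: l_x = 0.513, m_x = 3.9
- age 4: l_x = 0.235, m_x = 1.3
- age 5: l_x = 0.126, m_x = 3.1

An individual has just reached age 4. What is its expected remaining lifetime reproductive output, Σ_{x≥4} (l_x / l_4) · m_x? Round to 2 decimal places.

l_4 = 0.235. Conditional survival from age 4 to x is l_x / l_4.
  x=4: (0.235/0.235) × 1.3 = 1.3000
  x=5: (0.126/0.235) × 3.1 = 1.6621
Sum = 1.3000 + 1.6621 = 2.9621

2.96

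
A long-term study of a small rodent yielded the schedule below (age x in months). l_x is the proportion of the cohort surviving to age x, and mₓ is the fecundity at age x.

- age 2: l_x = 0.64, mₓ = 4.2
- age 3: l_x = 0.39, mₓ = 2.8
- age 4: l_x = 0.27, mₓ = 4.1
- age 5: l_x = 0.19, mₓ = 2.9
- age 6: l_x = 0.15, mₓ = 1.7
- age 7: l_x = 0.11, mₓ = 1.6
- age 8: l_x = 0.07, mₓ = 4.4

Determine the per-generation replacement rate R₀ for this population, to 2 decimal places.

R₀ = Σ l_x mₓ:
  age 2: 0.64 × 4.2 = 2.6880
  age 3: 0.39 × 2.8 = 1.0920
  age 4: 0.27 × 4.1 = 1.1070
  age 5: 0.19 × 2.9 = 0.5510
  age 6: 0.15 × 1.7 = 0.2550
  age 7: 0.11 × 1.6 = 0.1760
  age 8: 0.07 × 4.4 = 0.3080
R₀ = 2.6880 + 1.0920 + 1.1070 + 0.5510 + 0.2550 + 0.1760 + 0.3080 = 6.1770

6.18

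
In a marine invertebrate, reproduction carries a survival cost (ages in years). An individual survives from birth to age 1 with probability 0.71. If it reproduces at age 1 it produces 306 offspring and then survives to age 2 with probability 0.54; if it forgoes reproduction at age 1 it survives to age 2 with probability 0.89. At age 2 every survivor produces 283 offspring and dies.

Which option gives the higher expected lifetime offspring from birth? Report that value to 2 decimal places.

breed at age 1: R₀ = 0.71 × (306 + 0.54 × 283) = 0.71 × 458.8200 = 325.7622
delay to age 2: R₀ = 0.71 × (0.89 × 283) = 0.71 × 251.8700 = 178.8277
Higher: breed at age 1 (325.7622).

325.76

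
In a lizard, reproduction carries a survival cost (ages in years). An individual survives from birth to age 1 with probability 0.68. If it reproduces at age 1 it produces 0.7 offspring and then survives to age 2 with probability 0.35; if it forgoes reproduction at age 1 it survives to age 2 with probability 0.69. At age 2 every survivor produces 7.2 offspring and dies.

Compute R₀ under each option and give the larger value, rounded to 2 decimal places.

3.38

breed at age 1: R₀ = 0.68 × (0.7 + 0.35 × 7.2) = 0.68 × 3.2200 = 2.1896
delay to age 2: R₀ = 0.68 × (0.69 × 7.2) = 0.68 × 4.9680 = 3.3782
Higher: delay to age 2 (3.3782).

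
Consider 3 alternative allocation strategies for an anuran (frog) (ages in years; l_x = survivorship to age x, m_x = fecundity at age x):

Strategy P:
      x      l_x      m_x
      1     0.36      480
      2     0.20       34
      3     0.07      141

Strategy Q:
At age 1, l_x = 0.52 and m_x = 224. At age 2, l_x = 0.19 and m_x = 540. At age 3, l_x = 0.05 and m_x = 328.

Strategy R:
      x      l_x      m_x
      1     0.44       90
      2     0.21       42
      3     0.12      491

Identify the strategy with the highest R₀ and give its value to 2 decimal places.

235.48

Strategy P: R₀ = 0.36×480 + 0.20×34 + 0.07×141 = 189.4700
Strategy Q: R₀ = 0.52×224 + 0.19×540 + 0.05×328 = 235.4800
Strategy R: R₀ = 0.44×90 + 0.21×42 + 0.12×491 = 107.3400
Highest R₀: strategy Q with 235.4800.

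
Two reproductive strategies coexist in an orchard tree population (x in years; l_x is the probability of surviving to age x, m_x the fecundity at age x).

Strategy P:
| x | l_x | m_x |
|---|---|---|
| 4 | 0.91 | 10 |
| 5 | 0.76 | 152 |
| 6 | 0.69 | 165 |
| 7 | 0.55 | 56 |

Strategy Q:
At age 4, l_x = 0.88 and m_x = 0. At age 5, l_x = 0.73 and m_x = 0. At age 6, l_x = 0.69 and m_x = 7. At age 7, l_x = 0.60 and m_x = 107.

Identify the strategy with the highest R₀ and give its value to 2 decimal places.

269.27

Strategy P: R₀ = 0.91×10 + 0.76×152 + 0.69×165 + 0.55×56 = 269.2700
Strategy Q: R₀ = 0.88×0 + 0.73×0 + 0.69×7 + 0.60×107 = 69.0300
Highest R₀: strategy P with 269.2700.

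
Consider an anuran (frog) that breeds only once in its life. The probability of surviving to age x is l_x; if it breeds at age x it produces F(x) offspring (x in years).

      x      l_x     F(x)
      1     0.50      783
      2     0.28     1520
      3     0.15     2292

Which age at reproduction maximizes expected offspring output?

2

Expected offspring if breeding at age x = l_x × F(x):
  age 1: 0.50 × 783 = 391.500
  age 2: 0.28 × 1520 = 425.600
  age 3: 0.15 × 2292 = 343.800
Maximum at age 2 (425.600).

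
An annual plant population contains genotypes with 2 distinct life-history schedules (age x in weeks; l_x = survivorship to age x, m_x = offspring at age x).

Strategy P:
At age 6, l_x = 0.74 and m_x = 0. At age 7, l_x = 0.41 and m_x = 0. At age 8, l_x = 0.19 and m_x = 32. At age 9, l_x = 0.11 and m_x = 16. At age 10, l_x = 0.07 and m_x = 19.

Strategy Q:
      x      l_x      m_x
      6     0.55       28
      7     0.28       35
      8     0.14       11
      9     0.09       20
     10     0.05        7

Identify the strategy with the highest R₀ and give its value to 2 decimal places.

28.89

Strategy P: R₀ = 0.74×0 + 0.41×0 + 0.19×32 + 0.11×16 + 0.07×19 = 9.1700
Strategy Q: R₀ = 0.55×28 + 0.28×35 + 0.14×11 + 0.09×20 + 0.05×7 = 28.8900
Highest R₀: strategy Q with 28.8900.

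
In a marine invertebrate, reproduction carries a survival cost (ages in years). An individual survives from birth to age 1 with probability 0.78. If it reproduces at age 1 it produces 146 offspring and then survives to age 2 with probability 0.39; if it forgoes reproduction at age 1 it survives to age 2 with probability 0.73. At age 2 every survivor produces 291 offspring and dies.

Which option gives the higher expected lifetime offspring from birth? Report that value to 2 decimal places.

breed at age 1: R₀ = 0.78 × (146 + 0.39 × 291) = 0.78 × 259.4900 = 202.4022
delay to age 2: R₀ = 0.78 × (0.73 × 291) = 0.78 × 212.4300 = 165.6954
Higher: breed at age 1 (202.4022).

202.40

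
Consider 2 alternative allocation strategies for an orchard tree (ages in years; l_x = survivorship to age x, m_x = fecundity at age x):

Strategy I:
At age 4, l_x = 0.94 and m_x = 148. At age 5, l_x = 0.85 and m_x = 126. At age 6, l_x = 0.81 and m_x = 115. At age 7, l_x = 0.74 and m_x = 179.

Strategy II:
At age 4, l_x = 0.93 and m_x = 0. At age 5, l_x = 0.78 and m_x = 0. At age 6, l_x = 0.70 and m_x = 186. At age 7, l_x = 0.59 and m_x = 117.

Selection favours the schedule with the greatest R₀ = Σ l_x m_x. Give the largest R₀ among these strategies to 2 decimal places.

Strategy I: R₀ = 0.94×148 + 0.85×126 + 0.81×115 + 0.74×179 = 471.8300
Strategy II: R₀ = 0.93×0 + 0.78×0 + 0.70×186 + 0.59×117 = 199.2300
Highest R₀: strategy I with 471.8300.

471.83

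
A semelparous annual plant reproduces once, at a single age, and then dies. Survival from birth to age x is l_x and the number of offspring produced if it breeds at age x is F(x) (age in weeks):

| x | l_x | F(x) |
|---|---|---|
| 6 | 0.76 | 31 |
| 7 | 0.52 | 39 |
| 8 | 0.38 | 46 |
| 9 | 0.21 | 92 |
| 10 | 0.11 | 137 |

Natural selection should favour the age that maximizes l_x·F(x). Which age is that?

6

Expected offspring if breeding at age x = l_x × F(x):
  age 6: 0.76 × 31 = 23.560
  age 7: 0.52 × 39 = 20.280
  age 8: 0.38 × 46 = 17.480
  age 9: 0.21 × 92 = 19.320
  age 10: 0.11 × 137 = 15.070
Maximum at age 6 (23.560).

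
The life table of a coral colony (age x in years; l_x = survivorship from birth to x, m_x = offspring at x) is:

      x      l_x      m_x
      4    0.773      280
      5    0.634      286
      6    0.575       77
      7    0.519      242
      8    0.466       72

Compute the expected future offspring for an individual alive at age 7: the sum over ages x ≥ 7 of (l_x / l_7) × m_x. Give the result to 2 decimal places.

306.65

l_7 = 0.519. Conditional survival from age 7 to x is l_x / l_7.
  x=7: (0.519/0.519) × 242 = 242.0000
  x=8: (0.466/0.519) × 72 = 64.6474
Sum = 242.0000 + 64.6474 = 306.6474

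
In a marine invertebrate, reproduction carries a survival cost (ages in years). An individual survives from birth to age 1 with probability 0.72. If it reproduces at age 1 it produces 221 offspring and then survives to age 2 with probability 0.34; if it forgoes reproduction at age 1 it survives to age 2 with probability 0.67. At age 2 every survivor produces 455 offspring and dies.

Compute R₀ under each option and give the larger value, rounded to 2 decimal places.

270.50

breed at age 1: R₀ = 0.72 × (221 + 0.34 × 455) = 0.72 × 375.7000 = 270.5040
delay to age 2: R₀ = 0.72 × (0.67 × 455) = 0.72 × 304.8500 = 219.4920
Higher: breed at age 1 (270.5040).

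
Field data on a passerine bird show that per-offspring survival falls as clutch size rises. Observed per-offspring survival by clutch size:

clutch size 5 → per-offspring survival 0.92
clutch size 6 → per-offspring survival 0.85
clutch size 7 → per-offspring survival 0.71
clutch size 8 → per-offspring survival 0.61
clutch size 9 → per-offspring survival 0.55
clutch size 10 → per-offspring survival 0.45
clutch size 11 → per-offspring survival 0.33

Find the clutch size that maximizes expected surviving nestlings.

6

Expected surviving nestlings = c × s(c):
  c=5: 5 × 0.92 = 4.600
  c=6: 6 × 0.85 = 5.100
  c=7: 7 × 0.71 = 4.970
  c=8: 8 × 0.61 = 4.880
  c=9: 9 × 0.55 = 4.950
  c=10: 10 × 0.45 = 4.500
  c=11: 11 × 0.33 = 3.630
Maximum at c = 6 (5.100 surviving nestlings).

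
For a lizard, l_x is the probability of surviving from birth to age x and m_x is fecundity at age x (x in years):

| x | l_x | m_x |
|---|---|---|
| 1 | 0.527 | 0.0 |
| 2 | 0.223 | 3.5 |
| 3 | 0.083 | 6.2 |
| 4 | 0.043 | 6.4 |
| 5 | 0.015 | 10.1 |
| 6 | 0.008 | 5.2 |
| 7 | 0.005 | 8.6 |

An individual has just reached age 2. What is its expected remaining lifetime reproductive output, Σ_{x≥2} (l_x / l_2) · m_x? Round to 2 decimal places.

l_2 = 0.223. Conditional survival from age 2 to x is l_x / l_2.
  x=2: (0.223/0.223) × 3.5 = 3.5000
  x=3: (0.083/0.223) × 6.2 = 2.3076
  x=4: (0.043/0.223) × 6.4 = 1.2341
  x=5: (0.015/0.223) × 10.1 = 0.6794
  x=6: (0.008/0.223) × 5.2 = 0.1865
  x=7: (0.005/0.223) × 8.6 = 0.1928
Sum = 3.5000 + 2.3076 + 1.2341 + 0.6794 + 0.1865 + 0.1928 = 8.1004

8.10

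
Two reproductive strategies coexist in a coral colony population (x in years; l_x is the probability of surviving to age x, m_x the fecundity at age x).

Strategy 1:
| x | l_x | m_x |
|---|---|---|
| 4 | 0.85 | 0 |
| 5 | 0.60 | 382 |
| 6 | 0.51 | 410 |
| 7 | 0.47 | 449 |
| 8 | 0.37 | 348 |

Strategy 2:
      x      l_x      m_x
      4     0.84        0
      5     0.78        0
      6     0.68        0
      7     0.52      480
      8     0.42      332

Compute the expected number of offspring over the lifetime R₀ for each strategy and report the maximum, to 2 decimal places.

778.09

Strategy 1: R₀ = 0.85×0 + 0.60×382 + 0.51×410 + 0.47×449 + 0.37×348 = 778.0900
Strategy 2: R₀ = 0.84×0 + 0.78×0 + 0.68×0 + 0.52×480 + 0.42×332 = 389.0400
Highest R₀: strategy 1 with 778.0900.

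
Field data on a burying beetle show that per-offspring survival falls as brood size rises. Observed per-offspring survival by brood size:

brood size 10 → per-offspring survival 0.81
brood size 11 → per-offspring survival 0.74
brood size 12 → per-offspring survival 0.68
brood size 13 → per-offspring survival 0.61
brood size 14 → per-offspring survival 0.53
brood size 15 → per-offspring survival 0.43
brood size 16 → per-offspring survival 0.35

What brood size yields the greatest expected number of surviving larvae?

Expected surviving larvae = c × s(c):
  c=10: 10 × 0.81 = 8.100
  c=11: 11 × 0.74 = 8.140
  c=12: 12 × 0.68 = 8.160
  c=13: 13 × 0.61 = 7.930
  c=14: 14 × 0.53 = 7.420
  c=15: 15 × 0.43 = 6.450
  c=16: 16 × 0.35 = 5.600
Maximum at c = 12 (8.160 surviving larvae).

12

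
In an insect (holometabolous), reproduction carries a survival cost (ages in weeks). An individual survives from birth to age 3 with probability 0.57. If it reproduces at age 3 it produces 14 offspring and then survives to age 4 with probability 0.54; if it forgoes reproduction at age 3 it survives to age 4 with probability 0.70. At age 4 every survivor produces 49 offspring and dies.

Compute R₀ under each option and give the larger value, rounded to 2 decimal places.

breed at age 3: R₀ = 0.57 × (14 + 0.54 × 49) = 0.57 × 40.4600 = 23.0622
delay to age 4: R₀ = 0.57 × (0.70 × 49) = 0.57 × 34.3000 = 19.5510
Higher: breed at age 3 (23.0622).

23.06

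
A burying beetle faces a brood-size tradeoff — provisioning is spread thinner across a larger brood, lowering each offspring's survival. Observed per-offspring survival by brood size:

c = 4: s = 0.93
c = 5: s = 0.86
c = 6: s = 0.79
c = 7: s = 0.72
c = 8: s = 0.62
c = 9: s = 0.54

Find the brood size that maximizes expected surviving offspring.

7

Expected surviving offspring = c × s(c):
  c=4: 4 × 0.93 = 3.720
  c=5: 5 × 0.86 = 4.300
  c=6: 6 × 0.79 = 4.740
  c=7: 7 × 0.72 = 5.040
  c=8: 8 × 0.62 = 4.960
  c=9: 9 × 0.54 = 4.860
Maximum at c = 7 (5.040 surviving offspring).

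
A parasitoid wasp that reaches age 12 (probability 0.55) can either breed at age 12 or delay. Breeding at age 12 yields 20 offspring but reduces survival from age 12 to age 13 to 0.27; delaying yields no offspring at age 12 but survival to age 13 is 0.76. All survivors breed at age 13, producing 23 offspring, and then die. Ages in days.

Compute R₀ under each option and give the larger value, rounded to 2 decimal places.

breed at age 12: R₀ = 0.55 × (20 + 0.27 × 23) = 0.55 × 26.2100 = 14.4155
delay to age 13: R₀ = 0.55 × (0.76 × 23) = 0.55 × 17.4800 = 9.6140
Higher: breed at age 12 (14.4155).

14.42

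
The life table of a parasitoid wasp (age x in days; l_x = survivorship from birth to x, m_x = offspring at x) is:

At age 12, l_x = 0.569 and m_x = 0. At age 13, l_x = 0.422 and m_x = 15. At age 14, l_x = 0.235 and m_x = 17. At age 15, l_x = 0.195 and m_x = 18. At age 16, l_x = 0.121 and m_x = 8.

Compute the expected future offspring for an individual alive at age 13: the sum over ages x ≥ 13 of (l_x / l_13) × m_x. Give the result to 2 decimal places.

l_13 = 0.422. Conditional survival from age 13 to x is l_x / l_13.
  x=13: (0.422/0.422) × 15 = 15.0000
  x=14: (0.235/0.422) × 17 = 9.4668
  x=15: (0.195/0.422) × 18 = 8.3175
  x=16: (0.121/0.422) × 8 = 2.2938
Sum = 15.0000 + 9.4668 + 8.3175 + 2.2938 = 35.0782

35.08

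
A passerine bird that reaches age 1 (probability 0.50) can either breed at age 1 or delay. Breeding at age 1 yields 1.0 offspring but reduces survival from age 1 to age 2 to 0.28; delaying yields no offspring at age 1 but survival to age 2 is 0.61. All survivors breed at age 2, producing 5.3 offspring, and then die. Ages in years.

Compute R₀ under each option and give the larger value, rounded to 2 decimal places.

breed at age 1: R₀ = 0.50 × (1.0 + 0.28 × 5.3) = 0.50 × 2.4840 = 1.2420
delay to age 2: R₀ = 0.50 × (0.61 × 5.3) = 0.50 × 3.2330 = 1.6165
Higher: delay to age 2 (1.6165).

1.62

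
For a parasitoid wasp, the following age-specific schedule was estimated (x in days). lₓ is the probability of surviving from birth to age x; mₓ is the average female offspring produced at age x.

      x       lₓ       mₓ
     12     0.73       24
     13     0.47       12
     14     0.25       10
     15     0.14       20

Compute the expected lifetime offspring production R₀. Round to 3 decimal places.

28.460

R₀ = Σ lₓ mₓ:
  age 12: 0.73 × 24 = 17.5200
  age 13: 0.47 × 12 = 5.6400
  age 14: 0.25 × 10 = 2.5000
  age 15: 0.14 × 20 = 2.8000
R₀ = 17.5200 + 5.6400 + 2.5000 + 2.8000 = 28.4600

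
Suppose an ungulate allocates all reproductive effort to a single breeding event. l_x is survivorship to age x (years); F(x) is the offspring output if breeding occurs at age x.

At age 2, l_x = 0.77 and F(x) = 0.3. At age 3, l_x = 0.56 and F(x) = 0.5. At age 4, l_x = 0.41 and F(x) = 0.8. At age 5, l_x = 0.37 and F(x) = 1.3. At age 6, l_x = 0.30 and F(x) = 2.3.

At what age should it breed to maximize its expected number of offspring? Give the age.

6

Expected offspring if breeding at age x = l_x × F(x):
  age 2: 0.77 × 0.3 = 0.231
  age 3: 0.56 × 0.5 = 0.280
  age 4: 0.41 × 0.8 = 0.328
  age 5: 0.37 × 1.3 = 0.481
  age 6: 0.30 × 2.3 = 0.690
Maximum at age 6 (0.690).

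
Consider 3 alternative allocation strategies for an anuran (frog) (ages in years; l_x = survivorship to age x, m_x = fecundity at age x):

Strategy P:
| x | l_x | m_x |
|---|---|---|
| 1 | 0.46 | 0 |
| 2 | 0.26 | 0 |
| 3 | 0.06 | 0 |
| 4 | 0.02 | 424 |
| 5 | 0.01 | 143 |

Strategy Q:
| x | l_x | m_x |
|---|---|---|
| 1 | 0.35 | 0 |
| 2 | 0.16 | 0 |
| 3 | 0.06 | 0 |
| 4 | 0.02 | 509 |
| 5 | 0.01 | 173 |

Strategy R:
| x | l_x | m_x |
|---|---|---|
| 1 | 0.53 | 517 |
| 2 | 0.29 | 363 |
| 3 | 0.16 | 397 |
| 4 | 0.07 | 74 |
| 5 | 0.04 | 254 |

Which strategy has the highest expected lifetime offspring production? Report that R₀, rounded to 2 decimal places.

Strategy P: R₀ = 0.46×0 + 0.26×0 + 0.06×0 + 0.02×424 + 0.01×143 = 9.9100
Strategy Q: R₀ = 0.35×0 + 0.16×0 + 0.06×0 + 0.02×509 + 0.01×173 = 11.9100
Strategy R: R₀ = 0.53×517 + 0.29×363 + 0.16×397 + 0.07×74 + 0.04×254 = 458.1400
Highest R₀: strategy R with 458.1400.

458.14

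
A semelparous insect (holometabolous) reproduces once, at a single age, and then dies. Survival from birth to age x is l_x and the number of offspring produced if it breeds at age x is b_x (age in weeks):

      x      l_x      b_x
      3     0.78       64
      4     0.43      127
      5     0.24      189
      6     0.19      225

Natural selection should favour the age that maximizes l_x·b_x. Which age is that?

Expected offspring if breeding at age x = l_x × b_x:
  age 3: 0.78 × 64 = 49.920
  age 4: 0.43 × 127 = 54.610
  age 5: 0.24 × 189 = 45.360
  age 6: 0.19 × 225 = 42.750
Maximum at age 4 (54.610).

4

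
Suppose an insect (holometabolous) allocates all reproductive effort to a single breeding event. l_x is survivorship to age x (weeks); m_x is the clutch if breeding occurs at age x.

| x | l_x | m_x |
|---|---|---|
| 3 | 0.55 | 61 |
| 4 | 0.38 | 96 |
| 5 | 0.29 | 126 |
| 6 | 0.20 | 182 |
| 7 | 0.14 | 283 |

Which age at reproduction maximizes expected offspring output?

7

Expected offspring if breeding at age x = l_x × m_x:
  age 3: 0.55 × 61 = 33.550
  age 4: 0.38 × 96 = 36.480
  age 5: 0.29 × 126 = 36.540
  age 6: 0.20 × 182 = 36.400
  age 7: 0.14 × 283 = 39.620
Maximum at age 7 (39.620).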